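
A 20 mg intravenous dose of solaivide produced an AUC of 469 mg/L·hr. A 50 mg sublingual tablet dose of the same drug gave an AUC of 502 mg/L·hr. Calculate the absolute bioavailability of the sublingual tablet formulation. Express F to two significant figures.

F = 0.43

F = (AUC_ev / D_ev) / (AUC_iv / D_iv)
  = (502/50) / (469/20)
  = 10.04 / 23.45 = 0.4281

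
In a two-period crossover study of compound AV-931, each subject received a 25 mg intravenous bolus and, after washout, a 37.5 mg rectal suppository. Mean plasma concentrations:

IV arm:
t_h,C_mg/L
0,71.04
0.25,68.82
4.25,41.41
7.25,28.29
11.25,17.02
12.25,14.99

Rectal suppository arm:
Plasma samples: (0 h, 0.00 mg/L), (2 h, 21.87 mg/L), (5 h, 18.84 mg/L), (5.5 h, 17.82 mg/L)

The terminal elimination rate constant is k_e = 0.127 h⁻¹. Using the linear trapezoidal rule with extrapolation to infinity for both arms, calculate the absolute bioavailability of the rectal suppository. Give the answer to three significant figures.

Trapezoidal AUC_0→12.25 (IV):
  [0→0.25]: (71.04+68.82)/2 × 0.25 = 17.4825
  [0.25→4.25]: (68.82+41.41)/2 × 4 = 220.46
  [4.25→7.25]: (41.41+28.29)/2 × 3 = 104.55
  [7.25→11.25]: (28.29+17.02)/2 × 4 = 90.62
  [11.25→12.25]: (17.02+14.99)/2 × 1 = 16.005
  Sum = 449.1175 mg/L·h
IV tail: 14.99/0.127 = 118.031; AUC_iv,0→∞ = 449.1175 + 118.031 = 567.1485 mg/L·h
Trapezoidal AUC_0→5.5 (rectal suppository):
  [0→2]: (0.00+21.87)/2 × 2 = 21.87
  [2→5]: (21.87+18.84)/2 × 3 = 61.065
  [5→5.5]: (18.84+17.82)/2 × 0.5 = 9.165
  Sum = 92.1 mg/L·h
rectal suppository tail: 17.82/0.127 = 140.315; AUC_ev,0→∞ = 92.1 + 140.315 = 232.415 mg/L·h
F = (AUC_ev/D_ev)/(AUC_iv/D_iv) = (232.415/37.5)/(567.1485/25) = 6.19773/22.68594 = 0.2732

F = 0.273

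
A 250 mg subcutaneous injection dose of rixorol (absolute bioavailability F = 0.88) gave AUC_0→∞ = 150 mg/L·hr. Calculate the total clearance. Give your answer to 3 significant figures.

CL = 1.47 L/hr

CL = F × Dose / AUC_0→∞
   = 0.88 × 250 / 150 = 1.46667 L/hr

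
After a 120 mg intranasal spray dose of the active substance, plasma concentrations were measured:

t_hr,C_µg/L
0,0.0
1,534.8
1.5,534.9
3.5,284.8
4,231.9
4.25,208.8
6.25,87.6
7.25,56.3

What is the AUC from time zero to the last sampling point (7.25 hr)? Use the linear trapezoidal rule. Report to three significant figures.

AUC = 1910 µg/L·hr

Trapezoidal AUC_0→7.25:
  [0→1]: (0.0+534.8)/2 × 1 = 267.4
  [1→1.5]: (534.8+534.9)/2 × 0.5 = 267.425
  [1.5→3.5]: (534.9+284.8)/2 × 2 = 819.7
  [3.5→4]: (284.8+231.9)/2 × 0.5 = 129.175
  [4→4.25]: (231.9+208.8)/2 × 0.25 = 55.0875
  [4.25→6.25]: (208.8+87.6)/2 × 2 = 296.4
  [6.25→7.25]: (87.6+56.3)/2 × 1 = 71.95
  Sum = 1907.1375 µg/L·hr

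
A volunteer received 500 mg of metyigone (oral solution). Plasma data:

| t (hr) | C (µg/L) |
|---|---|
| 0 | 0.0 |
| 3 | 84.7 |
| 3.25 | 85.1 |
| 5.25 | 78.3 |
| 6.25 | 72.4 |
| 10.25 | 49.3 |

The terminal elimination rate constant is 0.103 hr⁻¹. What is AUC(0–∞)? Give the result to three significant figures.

Trapezoidal AUC_0→10.25:
  [0→3]: (0.0+84.7)/2 × 3 = 127.05
  [3→3.25]: (84.7+85.1)/2 × 0.25 = 21.225
  [3.25→5.25]: (85.1+78.3)/2 × 2 = 163.4
  [5.25→6.25]: (78.3+72.4)/2 × 1 = 75.35
  [6.25→10.25]: (72.4+49.3)/2 × 4 = 243.4
  Sum = 630.425 µg/L·hr
Extrapolated tail: C_last / k_e = 49.3 / 0.103 = 478.641
AUC_0→∞ = 630.425 + 478.641 = 1109.066 µg/L·hr

AUC = 1110 µg/L·hr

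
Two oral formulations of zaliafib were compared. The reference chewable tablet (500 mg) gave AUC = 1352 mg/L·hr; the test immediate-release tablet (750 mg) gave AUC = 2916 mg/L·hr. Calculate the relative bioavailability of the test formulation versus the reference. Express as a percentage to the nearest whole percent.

F_rel = 144%

F_rel = (AUC_test/D_test) / (AUC_ref/D_ref)
      = (2916/750) / (1352/500)
      = 3.888 / 2.704 = 1.4379 = 143.79%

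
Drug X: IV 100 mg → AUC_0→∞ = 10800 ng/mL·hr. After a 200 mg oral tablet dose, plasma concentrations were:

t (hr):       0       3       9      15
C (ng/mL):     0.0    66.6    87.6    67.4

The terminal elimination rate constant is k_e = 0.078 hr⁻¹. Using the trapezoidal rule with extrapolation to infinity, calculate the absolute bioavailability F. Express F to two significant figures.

Trapezoidal AUC_0→15 (oral tablet):
  [0→3]: (0.0+66.6)/2 × 3 = 99.9
  [3→9]: (66.6+87.6)/2 × 6 = 462.6
  [9→15]: (87.6+67.4)/2 × 6 = 465.0
  Sum = 1027.5 ng/mL·hr
Tail: C_last/k_e = 67.4/0.078 = 864.103
AUC_0→∞ (oral tablet) = 1027.5 + 864.103 = 1891.603 ng/mL·hr
F = (AUC_ev/D_ev)/(AUC_iv/D_iv) = (1891.603/200)/(10800/100) = 9.458015/108 = 0.0876

F = 0.088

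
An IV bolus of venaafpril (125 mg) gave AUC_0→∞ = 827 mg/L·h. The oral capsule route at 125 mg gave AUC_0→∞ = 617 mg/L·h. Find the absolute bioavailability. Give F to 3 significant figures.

F = 0.746

F = (AUC_ev / D_ev) / (AUC_iv / D_iv)
  = (617/125) / (827/125)
  = 4.936 / 6.616 = 0.7461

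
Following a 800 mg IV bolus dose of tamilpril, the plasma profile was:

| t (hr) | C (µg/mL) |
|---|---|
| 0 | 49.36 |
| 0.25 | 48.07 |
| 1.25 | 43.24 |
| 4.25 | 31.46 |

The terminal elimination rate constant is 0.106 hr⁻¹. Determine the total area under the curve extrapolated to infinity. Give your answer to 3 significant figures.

Trapezoidal AUC_0→4.25:
  [0→0.25]: (49.36+48.07)/2 × 0.25 = 12.17875
  [0.25→1.25]: (48.07+43.24)/2 × 1 = 45.655
  [1.25→4.25]: (43.24+31.46)/2 × 3 = 112.05
  Sum = 169.88375 µg/mL·hr
Extrapolated tail: C_last / k_e = 31.46 / 0.106 = 296.792
AUC_0→∞ = 169.88375 + 296.792 = 466.67575 µg/mL·hr

AUC = 467 µg/mL·hr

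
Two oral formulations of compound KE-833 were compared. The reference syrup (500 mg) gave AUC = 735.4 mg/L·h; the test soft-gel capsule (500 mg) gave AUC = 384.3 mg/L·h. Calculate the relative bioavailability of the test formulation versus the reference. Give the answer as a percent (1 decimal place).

F_rel = 52.3%

F_rel = (AUC_test/D_test) / (AUC_ref/D_ref)
      = (384.3/500) / (735.4/500)
      = 0.7686 / 1.4708 = 0.5226 = 52.26%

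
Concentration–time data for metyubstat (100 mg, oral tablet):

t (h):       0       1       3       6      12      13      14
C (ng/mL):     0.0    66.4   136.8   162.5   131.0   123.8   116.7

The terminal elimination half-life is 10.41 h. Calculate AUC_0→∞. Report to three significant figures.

AUC = 3570 ng/mL·h

Trapezoidal AUC_0→14:
  [0→1]: (0.0+66.4)/2 × 1 = 33.2
  [1→3]: (66.4+136.8)/2 × 2 = 203.2
  [3→6]: (136.8+162.5)/2 × 3 = 448.95
  [6→12]: (162.5+131.0)/2 × 6 = 880.5
  [12→13]: (131.0+123.8)/2 × 1 = 127.4
  [13→14]: (123.8+116.7)/2 × 1 = 120.25
  Sum = 1813.5 ng/mL·h
k_e = ln2 / t½ = 0.693147 / 10.41 = 0.0666 h^-1
Extrapolated tail: C_last / k_e = 116.7 / 0.0666 = 1752.252
AUC_0→∞ = 1813.5 + 1752.252 = 3565.752 ng/mL·h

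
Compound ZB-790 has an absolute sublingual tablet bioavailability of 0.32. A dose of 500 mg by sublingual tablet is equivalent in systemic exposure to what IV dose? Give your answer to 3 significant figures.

Systemic exposure from an extravascular dose = F × D_ev, so the equivalent IV dose is F × D_ev.
D_iv = F × D_ev = 0.32 × 500 = 160 mg

D_iv = 160 mg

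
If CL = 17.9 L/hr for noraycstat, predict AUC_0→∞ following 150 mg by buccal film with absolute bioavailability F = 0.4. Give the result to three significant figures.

AUC = 3.35 mg/L·hr

AUC_0→∞ = F × Dose / CL
        = 0.4 × 150 / 17.9 = 3.35196 mg/L·hr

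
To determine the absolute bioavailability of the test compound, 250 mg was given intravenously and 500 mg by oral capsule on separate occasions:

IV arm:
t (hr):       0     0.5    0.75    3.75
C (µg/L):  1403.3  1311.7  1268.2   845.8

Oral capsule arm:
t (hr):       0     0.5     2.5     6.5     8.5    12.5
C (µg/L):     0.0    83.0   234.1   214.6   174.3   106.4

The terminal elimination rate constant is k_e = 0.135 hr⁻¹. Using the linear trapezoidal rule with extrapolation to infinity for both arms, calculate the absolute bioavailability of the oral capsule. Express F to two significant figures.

F = 0.14

Trapezoidal AUC_0→3.75 (IV):
  [0→0.5]: (1403.3+1311.7)/2 × 0.5 = 678.75
  [0.5→0.75]: (1311.7+1268.2)/2 × 0.25 = 322.4875
  [0.75→3.75]: (1268.2+845.8)/2 × 3 = 3171.0
  Sum = 4172.2375 µg/L·hr
IV tail: 845.8/0.135 = 6265.185; AUC_iv,0→∞ = 4172.2375 + 6265.185 = 10437.4225 µg/L·hr
Trapezoidal AUC_0→12.5 (oral capsule):
  [0→0.5]: (0.0+83.0)/2 × 0.5 = 20.75
  [0.5→2.5]: (83.0+234.1)/2 × 2 = 317.1
  [2.5→6.5]: (234.1+214.6)/2 × 4 = 897.4
  [6.5→8.5]: (214.6+174.3)/2 × 2 = 388.9
  [8.5→12.5]: (174.3+106.4)/2 × 4 = 561.4
  Sum = 2185.55 µg/L·hr
oral capsule tail: 106.4/0.135 = 788.148; AUC_ev,0→∞ = 2185.55 + 788.148 = 2973.698 µg/L·hr
F = (AUC_ev/D_ev)/(AUC_iv/D_iv) = (2973.698/500)/(10437.4225/250) = 5.947396/41.74969 = 0.1425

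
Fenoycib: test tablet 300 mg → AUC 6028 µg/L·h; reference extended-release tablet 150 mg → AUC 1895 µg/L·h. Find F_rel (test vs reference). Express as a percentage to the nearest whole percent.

F_rel = 159%

F_rel = (AUC_test/D_test) / (AUC_ref/D_ref)
      = (6028/300) / (1895/150)
      = 20.0933 / 12.6333 = 1.5905 = 159.05%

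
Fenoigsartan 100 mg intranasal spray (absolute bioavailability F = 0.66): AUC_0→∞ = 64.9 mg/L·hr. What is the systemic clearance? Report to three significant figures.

CL = 1.02 L/hr

CL = F × Dose / AUC_0→∞
   = 0.66 × 100 / 64.9 = 1.01695 L/hr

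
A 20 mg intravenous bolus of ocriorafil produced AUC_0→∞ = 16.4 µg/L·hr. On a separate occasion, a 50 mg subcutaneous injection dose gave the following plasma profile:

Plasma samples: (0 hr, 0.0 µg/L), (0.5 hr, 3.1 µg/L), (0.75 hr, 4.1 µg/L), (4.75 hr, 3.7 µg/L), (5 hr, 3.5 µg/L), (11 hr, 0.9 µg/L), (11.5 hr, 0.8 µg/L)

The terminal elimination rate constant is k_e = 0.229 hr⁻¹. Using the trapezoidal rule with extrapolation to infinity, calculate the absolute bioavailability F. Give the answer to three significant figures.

F = 0.861

Trapezoidal AUC_0→11.5 (subcutaneous injection):
  [0→0.5]: (0.0+3.1)/2 × 0.5 = 0.775
  [0.5→0.75]: (3.1+4.1)/2 × 0.25 = 0.9
  [0.75→4.75]: (4.1+3.7)/2 × 4 = 15.6
  [4.75→5]: (3.7+3.5)/2 × 0.25 = 0.9
  [5→11]: (3.5+0.9)/2 × 6 = 13.2
  [11→11.5]: (0.9+0.8)/2 × 0.5 = 0.425
  Sum = 31.8 µg/L·hr
Tail: C_last/k_e = 0.8/0.229 = 3.493
AUC_0→∞ (subcutaneous injection) = 31.8 + 3.493 = 35.293 µg/L·hr
F = (AUC_ev/D_ev)/(AUC_iv/D_iv) = (35.293/50)/(16.4/20) = 0.70586/0.82 = 0.8608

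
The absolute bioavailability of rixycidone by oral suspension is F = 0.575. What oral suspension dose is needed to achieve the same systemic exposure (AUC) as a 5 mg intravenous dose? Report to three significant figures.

D_oral = 8.70 mg

For equal systemic exposure: F × D_ev = D_iv
D_ev = D_iv / F = 5 / 0.575 = 8.69565 mg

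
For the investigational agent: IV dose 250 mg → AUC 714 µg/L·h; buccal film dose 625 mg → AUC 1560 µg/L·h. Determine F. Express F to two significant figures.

F = (AUC_ev / D_ev) / (AUC_iv / D_iv)
  = (1560/625) / (714/250)
  = 2.496 / 2.856 = 0.8739

F = 0.87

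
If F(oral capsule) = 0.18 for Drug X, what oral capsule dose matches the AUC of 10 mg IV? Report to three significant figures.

D_oral = 55.6 mg

For equal systemic exposure: F × D_ev = D_iv
D_ev = D_iv / F = 10 / 0.18 = 55.5556 mg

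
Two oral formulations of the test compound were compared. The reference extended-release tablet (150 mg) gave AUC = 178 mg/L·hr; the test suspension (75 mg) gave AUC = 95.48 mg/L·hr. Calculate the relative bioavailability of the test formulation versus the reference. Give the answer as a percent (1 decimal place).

F_rel = (AUC_test/D_test) / (AUC_ref/D_ref)
      = (95.48/75) / (178/150)
      = 1.27307 / 1.18667 = 1.0728 = 107.28%

F_rel = 107.3%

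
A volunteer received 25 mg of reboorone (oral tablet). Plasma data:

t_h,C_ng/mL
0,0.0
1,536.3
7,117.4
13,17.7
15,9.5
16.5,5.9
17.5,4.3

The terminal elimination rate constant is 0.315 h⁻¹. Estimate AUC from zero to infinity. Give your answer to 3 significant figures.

Trapezoidal AUC_0→17.5:
  [0→1]: (0.0+536.3)/2 × 1 = 268.15
  [1→7]: (536.3+117.4)/2 × 6 = 1961.1
  [7→13]: (117.4+17.7)/2 × 6 = 405.3
  [13→15]: (17.7+9.5)/2 × 2 = 27.2
  [15→16.5]: (9.5+5.9)/2 × 1.5 = 11.55
  [16.5→17.5]: (5.9+4.3)/2 × 1 = 5.1
  Sum = 2678.4 ng/mL·h
Extrapolated tail: C_last / k_e = 4.3 / 0.315 = 13.651
AUC_0→∞ = 2678.4 + 13.651 = 2692.051 ng/mL·h

AUC = 2690 ng/mL·h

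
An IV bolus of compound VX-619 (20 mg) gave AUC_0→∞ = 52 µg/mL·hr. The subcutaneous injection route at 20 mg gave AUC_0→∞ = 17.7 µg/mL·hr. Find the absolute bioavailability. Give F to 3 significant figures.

F = (AUC_ev / D_ev) / (AUC_iv / D_iv)
  = (17.7/20) / (52/20)
  = 0.885 / 2.6 = 0.3404

F = 0.340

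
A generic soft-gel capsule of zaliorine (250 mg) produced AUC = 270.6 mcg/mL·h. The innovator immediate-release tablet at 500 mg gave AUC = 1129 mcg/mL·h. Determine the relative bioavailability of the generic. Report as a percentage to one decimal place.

F_rel = (AUC_test/D_test) / (AUC_ref/D_ref)
      = (270.6/250) / (1129/500)
      = 1.0824 / 2.258 = 0.4794 = 47.94%

F_rel = 47.9%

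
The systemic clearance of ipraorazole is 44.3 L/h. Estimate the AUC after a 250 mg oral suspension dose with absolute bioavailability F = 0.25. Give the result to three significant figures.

AUC = 1.41 mg/L·h

AUC_0→∞ = F × Dose / CL
        = 0.25 × 250 / 44.3 = 1.41084 mg/L·h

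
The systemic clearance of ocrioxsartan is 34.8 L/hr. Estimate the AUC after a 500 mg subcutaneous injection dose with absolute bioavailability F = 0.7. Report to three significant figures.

AUC_0→∞ = F × Dose / CL
        = 0.7 × 500 / 34.8 = 10.0575 mg/L·hr

AUC = 10.1 mg/L·hr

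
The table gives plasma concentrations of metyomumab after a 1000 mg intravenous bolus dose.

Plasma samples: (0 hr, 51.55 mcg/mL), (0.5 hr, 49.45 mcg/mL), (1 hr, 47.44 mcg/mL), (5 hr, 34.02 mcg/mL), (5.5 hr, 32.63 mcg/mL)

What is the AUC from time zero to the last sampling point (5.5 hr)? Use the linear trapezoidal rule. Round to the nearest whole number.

AUC = 229 mcg/mL·hr

Trapezoidal AUC_0→5.5:
  [0→0.5]: (51.55+49.45)/2 × 0.5 = 25.25
  [0.5→1]: (49.45+47.44)/2 × 0.5 = 24.2225
  [1→5]: (47.44+34.02)/2 × 4 = 162.92
  [5→5.5]: (34.02+32.63)/2 × 0.5 = 16.6625
  Sum = 229.055 mcg/mL·hr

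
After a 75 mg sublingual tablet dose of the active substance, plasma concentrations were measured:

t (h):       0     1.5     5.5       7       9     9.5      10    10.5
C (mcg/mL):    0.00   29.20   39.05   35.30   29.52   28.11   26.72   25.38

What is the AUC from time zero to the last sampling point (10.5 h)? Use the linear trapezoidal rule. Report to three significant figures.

AUC = 320 mcg/mL·h

Trapezoidal AUC_0→10.5:
  [0→1.5]: (0.00+29.20)/2 × 1.5 = 21.9
  [1.5→5.5]: (29.20+39.05)/2 × 4 = 136.5
  [5.5→7]: (39.05+35.30)/2 × 1.5 = 55.7625
  [7→9]: (35.30+29.52)/2 × 2 = 64.82
  [9→9.5]: (29.52+28.11)/2 × 0.5 = 14.4075
  [9.5→10]: (28.11+26.72)/2 × 0.5 = 13.7075
  [10→10.5]: (26.72+25.38)/2 × 0.5 = 13.025
  Sum = 320.1225 mcg/mL·h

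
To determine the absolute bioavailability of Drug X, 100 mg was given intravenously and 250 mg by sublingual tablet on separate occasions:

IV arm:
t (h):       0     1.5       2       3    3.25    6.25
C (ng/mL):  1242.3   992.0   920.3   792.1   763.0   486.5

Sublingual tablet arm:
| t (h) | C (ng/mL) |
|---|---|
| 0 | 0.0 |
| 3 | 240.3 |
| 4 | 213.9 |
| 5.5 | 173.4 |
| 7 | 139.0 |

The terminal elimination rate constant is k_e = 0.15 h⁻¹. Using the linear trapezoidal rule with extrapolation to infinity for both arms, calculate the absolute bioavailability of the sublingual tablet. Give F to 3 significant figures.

F = 0.0980

Trapezoidal AUC_0→6.25 (IV):
  [0→1.5]: (1242.3+992.0)/2 × 1.5 = 1675.725
  [1.5→2]: (992.0+920.3)/2 × 0.5 = 478.075
  [2→3]: (920.3+792.1)/2 × 1 = 856.2
  [3→3.25]: (792.1+763.0)/2 × 0.25 = 194.3875
  [3.25→6.25]: (763.0+486.5)/2 × 3 = 1874.25
  Sum = 5078.6375 ng/mL·h
IV tail: 486.5/0.15 = 3243.333; AUC_iv,0→∞ = 5078.6375 + 3243.333 = 8321.9705 ng/mL·h
Trapezoidal AUC_0→7 (sublingual tablet):
  [0→3]: (0.0+240.3)/2 × 3 = 360.45
  [3→4]: (240.3+213.9)/2 × 1 = 227.1
  [4→5.5]: (213.9+173.4)/2 × 1.5 = 290.475
  [5.5→7]: (173.4+139.0)/2 × 1.5 = 234.3
  Sum = 1112.325 ng/mL·h
sublingual tablet tail: 139.0/0.15 = 926.667; AUC_ev,0→∞ = 1112.325 + 926.667 = 2038.992 ng/mL·h
F = (AUC_ev/D_ev)/(AUC_iv/D_iv) = (2038.992/250)/(8321.9705/100) = 8.155968/83.219705 = 0.0980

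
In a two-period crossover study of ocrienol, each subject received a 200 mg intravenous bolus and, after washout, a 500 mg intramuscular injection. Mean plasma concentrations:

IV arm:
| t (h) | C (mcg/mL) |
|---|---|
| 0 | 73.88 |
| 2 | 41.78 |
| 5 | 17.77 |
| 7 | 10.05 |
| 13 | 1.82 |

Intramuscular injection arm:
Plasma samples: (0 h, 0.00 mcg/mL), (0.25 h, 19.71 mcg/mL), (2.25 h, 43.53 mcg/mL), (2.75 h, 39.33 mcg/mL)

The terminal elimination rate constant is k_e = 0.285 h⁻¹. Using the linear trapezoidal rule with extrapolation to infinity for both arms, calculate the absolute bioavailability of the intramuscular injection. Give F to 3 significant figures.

Trapezoidal AUC_0→13 (IV):
  [0→2]: (73.88+41.78)/2 × 2 = 115.66
  [2→5]: (41.78+17.77)/2 × 3 = 89.325
  [5→7]: (17.77+10.05)/2 × 2 = 27.82
  [7→13]: (10.05+1.82)/2 × 6 = 35.61
  Sum = 268.415 mcg/mL·h
IV tail: 1.82/0.285 = 6.386; AUC_iv,0→∞ = 268.415 + 6.386 = 274.801 mcg/mL·h
Trapezoidal AUC_0→2.75 (intramuscular injection):
  [0→0.25]: (0.00+19.71)/2 × 0.25 = 2.46375
  [0.25→2.25]: (19.71+43.53)/2 × 2 = 63.24
  [2.25→2.75]: (43.53+39.33)/2 × 0.5 = 20.715
  Sum = 86.41875 mcg/mL·h
intramuscular injection tail: 39.33/0.285 = 138.000; AUC_ev,0→∞ = 86.41875 + 138.000 = 224.41875 mcg/mL·h
F = (AUC_ev/D_ev)/(AUC_iv/D_iv) = (224.41875/500)/(274.801/200) = 0.4488375/1.374005 = 0.3267

F = 0.327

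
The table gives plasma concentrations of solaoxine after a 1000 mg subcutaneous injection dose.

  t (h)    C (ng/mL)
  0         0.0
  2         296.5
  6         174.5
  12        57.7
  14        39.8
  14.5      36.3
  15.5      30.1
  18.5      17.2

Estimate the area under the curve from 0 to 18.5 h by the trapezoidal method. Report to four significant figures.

Trapezoidal AUC_0→18.5:
  [0→2]: (0.0+296.5)/2 × 2 = 296.5
  [2→6]: (296.5+174.5)/2 × 4 = 942.0
  [6→12]: (174.5+57.7)/2 × 6 = 696.6
  [12→14]: (57.7+39.8)/2 × 2 = 97.5
  [14→14.5]: (39.8+36.3)/2 × 0.5 = 19.025
  [14.5→15.5]: (36.3+30.1)/2 × 1 = 33.2
  [15.5→18.5]: (30.1+17.2)/2 × 3 = 70.95
  Sum = 2155.775 ng/mL·h

AUC = 2156 ng/mL·h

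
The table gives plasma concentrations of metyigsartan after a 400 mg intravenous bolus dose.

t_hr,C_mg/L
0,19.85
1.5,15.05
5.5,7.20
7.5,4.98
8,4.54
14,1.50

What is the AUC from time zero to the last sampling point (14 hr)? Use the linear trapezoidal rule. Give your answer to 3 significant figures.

AUC = 103 mg/L·hr

Trapezoidal AUC_0→14:
  [0→1.5]: (19.85+15.05)/2 × 1.5 = 26.175
  [1.5→5.5]: (15.05+7.20)/2 × 4 = 44.5
  [5.5→7.5]: (7.20+4.98)/2 × 2 = 12.18
  [7.5→8]: (4.98+4.54)/2 × 0.5 = 2.38
  [8→14]: (4.54+1.50)/2 × 6 = 18.12
  Sum = 103.355 mg/L·hr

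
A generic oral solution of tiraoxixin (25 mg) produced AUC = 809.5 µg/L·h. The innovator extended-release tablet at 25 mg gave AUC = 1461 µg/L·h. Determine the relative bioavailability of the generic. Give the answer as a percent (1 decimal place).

F_rel = 55.4%

F_rel = (AUC_test/D_test) / (AUC_ref/D_ref)
      = (809.5/25) / (1461/25)
      = 32.38 / 58.44 = 0.5541 = 55.41%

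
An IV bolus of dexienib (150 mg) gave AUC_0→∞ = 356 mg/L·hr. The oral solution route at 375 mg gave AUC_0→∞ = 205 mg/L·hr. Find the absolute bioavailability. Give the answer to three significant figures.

F = (AUC_ev / D_ev) / (AUC_iv / D_iv)
  = (205/375) / (356/150)
  = 0.546667 / 2.37333 = 0.2303

F = 0.230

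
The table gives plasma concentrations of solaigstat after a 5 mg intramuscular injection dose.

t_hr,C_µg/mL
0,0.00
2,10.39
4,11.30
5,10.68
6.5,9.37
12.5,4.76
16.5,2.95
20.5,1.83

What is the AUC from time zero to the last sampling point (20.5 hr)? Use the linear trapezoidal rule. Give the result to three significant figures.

Trapezoidal AUC_0→20.5:
  [0→2]: (0.00+10.39)/2 × 2 = 10.39
  [2→4]: (10.39+11.30)/2 × 2 = 21.69
  [4→5]: (11.30+10.68)/2 × 1 = 10.99
  [5→6.5]: (10.68+9.37)/2 × 1.5 = 15.0375
  [6.5→12.5]: (9.37+4.76)/2 × 6 = 42.39
  [12.5→16.5]: (4.76+2.95)/2 × 4 = 15.42
  [16.5→20.5]: (2.95+1.83)/2 × 4 = 9.56
  Sum = 125.4775 µg/mL·hr

AUC = 125 µg/mL·hr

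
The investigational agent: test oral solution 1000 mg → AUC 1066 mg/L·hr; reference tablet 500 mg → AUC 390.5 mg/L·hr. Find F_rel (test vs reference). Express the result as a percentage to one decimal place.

F_rel = (AUC_test/D_test) / (AUC_ref/D_ref)
      = (1066/1000) / (390.5/500)
      = 1.066 / 0.781 = 1.3649 = 136.49%

F_rel = 136.5%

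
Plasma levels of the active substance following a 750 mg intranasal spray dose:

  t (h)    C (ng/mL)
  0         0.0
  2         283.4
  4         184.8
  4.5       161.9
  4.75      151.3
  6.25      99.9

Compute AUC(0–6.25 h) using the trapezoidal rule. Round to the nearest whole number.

AUC = 1066 ng/mL·h

Trapezoidal AUC_0→6.25:
  [0→2]: (0.0+283.4)/2 × 2 = 283.4
  [2→4]: (283.4+184.8)/2 × 2 = 468.2
  [4→4.5]: (184.8+161.9)/2 × 0.5 = 86.675
  [4.5→4.75]: (161.9+151.3)/2 × 0.25 = 39.15
  [4.75→6.25]: (151.3+99.9)/2 × 1.5 = 188.4
  Sum = 1065.825 ng/mL·h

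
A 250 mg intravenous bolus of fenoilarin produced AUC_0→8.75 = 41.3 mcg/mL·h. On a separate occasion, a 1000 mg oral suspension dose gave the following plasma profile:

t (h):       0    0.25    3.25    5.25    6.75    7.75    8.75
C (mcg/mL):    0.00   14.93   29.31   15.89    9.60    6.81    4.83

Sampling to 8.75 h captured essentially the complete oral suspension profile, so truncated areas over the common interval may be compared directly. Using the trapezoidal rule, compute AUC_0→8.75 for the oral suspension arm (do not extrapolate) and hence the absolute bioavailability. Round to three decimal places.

F = 0.887

Trapezoidal AUC_0→8.75 (oral suspension):
  [0→0.25]: (0.00+14.93)/2 × 0.25 = 1.86625
  [0.25→3.25]: (14.93+29.31)/2 × 3 = 66.36
  [3.25→5.25]: (29.31+15.89)/2 × 2 = 45.2
  [5.25→6.75]: (15.89+9.60)/2 × 1.5 = 19.1175
  [6.75→7.75]: (9.60+6.81)/2 × 1 = 8.205
  [7.75→8.75]: (6.81+4.83)/2 × 1 = 5.82
  Sum = 146.56875 mcg/mL·h
F = (AUC_ev/D_ev)/(AUC_iv/D_iv) = (146.56875/1000)/(41.3/250) = 0.14656875/0.1652 = 0.8872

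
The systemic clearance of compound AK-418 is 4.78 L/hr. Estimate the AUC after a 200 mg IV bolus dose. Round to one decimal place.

AUC_0→∞ = Dose_iv / CL
        = 200 / 4.78 = 41.841 mg/L·hr

AUC = 41.8 mg/L·hr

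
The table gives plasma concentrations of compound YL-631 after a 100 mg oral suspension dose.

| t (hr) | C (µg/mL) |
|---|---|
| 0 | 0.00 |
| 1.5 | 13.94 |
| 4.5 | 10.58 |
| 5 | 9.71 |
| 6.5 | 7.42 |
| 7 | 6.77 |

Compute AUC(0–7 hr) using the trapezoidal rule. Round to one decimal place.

AUC = 68.7 µg/mL·hr

Trapezoidal AUC_0→7:
  [0→1.5]: (0.00+13.94)/2 × 1.5 = 10.455
  [1.5→4.5]: (13.94+10.58)/2 × 3 = 36.78
  [4.5→5]: (10.58+9.71)/2 × 0.5 = 5.0725
  [5→6.5]: (9.71+7.42)/2 × 1.5 = 12.8475
  [6.5→7]: (7.42+6.77)/2 × 0.5 = 3.5475
  Sum = 68.7025 µg/mL·hr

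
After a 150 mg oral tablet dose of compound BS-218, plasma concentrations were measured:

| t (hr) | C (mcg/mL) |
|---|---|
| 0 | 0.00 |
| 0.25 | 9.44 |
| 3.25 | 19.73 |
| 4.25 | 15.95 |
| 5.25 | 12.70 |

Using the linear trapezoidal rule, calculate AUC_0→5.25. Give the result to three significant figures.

Trapezoidal AUC_0→5.25:
  [0→0.25]: (0.00+9.44)/2 × 0.25 = 1.18
  [0.25→3.25]: (9.44+19.73)/2 × 3 = 43.755
  [3.25→4.25]: (19.73+15.95)/2 × 1 = 17.84
  [4.25→5.25]: (15.95+12.70)/2 × 1 = 14.325
  Sum = 77.1 mcg/mL·hr

AUC = 77.1 mcg/mL·hr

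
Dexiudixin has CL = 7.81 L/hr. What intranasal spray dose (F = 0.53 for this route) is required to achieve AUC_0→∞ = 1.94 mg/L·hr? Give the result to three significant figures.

Dose = CL × AUC_0→∞ / F
     = 7.81 × 1.94 / 0.53 = 28.5875 mg

Dose = 28.6 mg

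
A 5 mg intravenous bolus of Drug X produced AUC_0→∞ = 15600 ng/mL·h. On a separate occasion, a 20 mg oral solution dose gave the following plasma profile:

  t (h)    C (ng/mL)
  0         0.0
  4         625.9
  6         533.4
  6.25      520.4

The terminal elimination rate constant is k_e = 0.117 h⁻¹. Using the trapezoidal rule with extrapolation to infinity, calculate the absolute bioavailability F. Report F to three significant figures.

Trapezoidal AUC_0→6.25 (oral solution):
  [0→4]: (0.0+625.9)/2 × 4 = 1251.8
  [4→6]: (625.9+533.4)/2 × 2 = 1159.3
  [6→6.25]: (533.4+520.4)/2 × 0.25 = 131.725
  Sum = 2542.825 ng/mL·h
Tail: C_last/k_e = 520.4/0.117 = 4447.863
AUC_0→∞ (oral solution) = 2542.825 + 4447.863 = 6990.688 ng/mL·h
F = (AUC_ev/D_ev)/(AUC_iv/D_iv) = (6990.688/20)/(15600/5) = 349.5344/3120 = 0.1120

F = 0.112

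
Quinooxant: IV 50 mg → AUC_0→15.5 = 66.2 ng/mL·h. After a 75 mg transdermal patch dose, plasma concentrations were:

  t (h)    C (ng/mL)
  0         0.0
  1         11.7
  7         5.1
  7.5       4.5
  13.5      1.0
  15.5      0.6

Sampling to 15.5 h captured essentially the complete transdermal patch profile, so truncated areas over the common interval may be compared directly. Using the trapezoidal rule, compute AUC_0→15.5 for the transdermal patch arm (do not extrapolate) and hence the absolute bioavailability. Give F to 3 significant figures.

F = 0.773

Trapezoidal AUC_0→15.5 (transdermal patch):
  [0→1]: (0.0+11.7)/2 × 1 = 5.85
  [1→7]: (11.7+5.1)/2 × 6 = 50.4
  [7→7.5]: (5.1+4.5)/2 × 0.5 = 2.4
  [7.5→13.5]: (4.5+1.0)/2 × 6 = 16.5
  [13.5→15.5]: (1.0+0.6)/2 × 2 = 1.6
  Sum = 76.75 ng/mL·h
F = (AUC_ev/D_ev)/(AUC_iv/D_iv) = (76.75/75)/(66.2/50) = 1.02333/1.324 = 0.7729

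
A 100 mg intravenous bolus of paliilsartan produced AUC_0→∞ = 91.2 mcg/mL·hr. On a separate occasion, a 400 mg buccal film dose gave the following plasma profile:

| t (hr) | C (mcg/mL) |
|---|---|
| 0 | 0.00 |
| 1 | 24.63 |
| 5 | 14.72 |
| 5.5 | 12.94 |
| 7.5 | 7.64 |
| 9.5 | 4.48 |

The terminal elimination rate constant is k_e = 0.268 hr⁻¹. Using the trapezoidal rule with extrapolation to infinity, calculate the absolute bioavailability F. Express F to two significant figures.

Trapezoidal AUC_0→9.5 (buccal film):
  [0→1]: (0.00+24.63)/2 × 1 = 12.315
  [1→5]: (24.63+14.72)/2 × 4 = 78.7
  [5→5.5]: (14.72+12.94)/2 × 0.5 = 6.915
  [5.5→7.5]: (12.94+7.64)/2 × 2 = 20.58
  [7.5→9.5]: (7.64+4.48)/2 × 2 = 12.12
  Sum = 130.63 mcg/mL·hr
Tail: C_last/k_e = 4.48/0.268 = 16.716
AUC_0→∞ (buccal film) = 130.63 + 16.716 = 147.346 mcg/mL·hr
F = (AUC_ev/D_ev)/(AUC_iv/D_iv) = (147.346/400)/(91.2/100) = 0.368365/0.912 = 0.4039

F = 0.40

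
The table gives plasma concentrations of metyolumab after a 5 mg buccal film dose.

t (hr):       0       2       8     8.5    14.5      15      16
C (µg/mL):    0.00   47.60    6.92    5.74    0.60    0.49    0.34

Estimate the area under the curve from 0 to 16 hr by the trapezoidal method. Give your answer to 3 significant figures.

Trapezoidal AUC_0→16:
  [0→2]: (0.00+47.60)/2 × 2 = 47.6
  [2→8]: (47.60+6.92)/2 × 6 = 163.56
  [8→8.5]: (6.92+5.74)/2 × 0.5 = 3.165
  [8.5→14.5]: (5.74+0.60)/2 × 6 = 19.02
  [14.5→15]: (0.60+0.49)/2 × 0.5 = 0.2725
  [15→16]: (0.49+0.34)/2 × 1 = 0.415
  Sum = 234.0325 µg/mL·hr

AUC = 234 µg/mL·hr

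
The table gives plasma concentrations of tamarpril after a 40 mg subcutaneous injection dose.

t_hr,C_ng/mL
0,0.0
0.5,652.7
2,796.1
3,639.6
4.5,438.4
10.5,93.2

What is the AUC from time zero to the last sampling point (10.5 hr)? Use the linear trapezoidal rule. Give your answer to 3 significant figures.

Trapezoidal AUC_0→10.5:
  [0→0.5]: (0.0+652.7)/2 × 0.5 = 163.175
  [0.5→2]: (652.7+796.1)/2 × 1.5 = 1086.6
  [2→3]: (796.1+639.6)/2 × 1 = 717.85
  [3→4.5]: (639.6+438.4)/2 × 1.5 = 808.5
  [4.5→10.5]: (438.4+93.2)/2 × 6 = 1594.8
  Sum = 4370.925 ng/mL·hr

AUC = 4370 ng/mL·hr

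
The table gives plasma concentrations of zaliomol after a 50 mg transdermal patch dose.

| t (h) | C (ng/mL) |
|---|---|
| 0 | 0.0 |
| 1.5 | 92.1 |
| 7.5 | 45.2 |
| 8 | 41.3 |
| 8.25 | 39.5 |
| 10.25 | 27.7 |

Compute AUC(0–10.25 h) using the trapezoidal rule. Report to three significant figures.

Trapezoidal AUC_0→10.25:
  [0→1.5]: (0.0+92.1)/2 × 1.5 = 69.075
  [1.5→7.5]: (92.1+45.2)/2 × 6 = 411.9
  [7.5→8]: (45.2+41.3)/2 × 0.5 = 21.625
  [8→8.25]: (41.3+39.5)/2 × 0.25 = 10.1
  [8.25→10.25]: (39.5+27.7)/2 × 2 = 67.2
  Sum = 579.9 ng/mL·h

AUC = 580 ng/mL·h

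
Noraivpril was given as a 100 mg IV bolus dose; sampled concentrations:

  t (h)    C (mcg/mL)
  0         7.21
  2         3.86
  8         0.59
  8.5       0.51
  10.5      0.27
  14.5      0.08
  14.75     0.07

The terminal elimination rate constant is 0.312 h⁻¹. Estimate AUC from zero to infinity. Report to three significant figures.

Trapezoidal AUC_0→14.75:
  [0→2]: (7.21+3.86)/2 × 2 = 11.07
  [2→8]: (3.86+0.59)/2 × 6 = 13.35
  [8→8.5]: (0.59+0.51)/2 × 0.5 = 0.275
  [8.5→10.5]: (0.51+0.27)/2 × 2 = 0.78
  [10.5→14.5]: (0.27+0.08)/2 × 4 = 0.7
  [14.5→14.75]: (0.08+0.07)/2 × 0.25 = 0.01875
  Sum = 26.19375 mcg/mL·h
Extrapolated tail: C_last / k_e = 0.07 / 0.312 = 0.224
AUC_0→∞ = 26.19375 + 0.224 = 26.41775 mcg/mL·h

AUC = 26.4 mcg/mL·h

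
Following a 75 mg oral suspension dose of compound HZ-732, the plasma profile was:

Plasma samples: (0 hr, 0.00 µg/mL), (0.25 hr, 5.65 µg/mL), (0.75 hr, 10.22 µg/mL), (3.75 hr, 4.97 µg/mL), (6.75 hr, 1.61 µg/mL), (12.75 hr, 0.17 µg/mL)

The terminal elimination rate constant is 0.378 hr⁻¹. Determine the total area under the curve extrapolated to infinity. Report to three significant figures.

Trapezoidal AUC_0→12.75:
  [0→0.25]: (0.00+5.65)/2 × 0.25 = 0.70625
  [0.25→0.75]: (5.65+10.22)/2 × 0.5 = 3.9675
  [0.75→3.75]: (10.22+4.97)/2 × 3 = 22.785
  [3.75→6.75]: (4.97+1.61)/2 × 3 = 9.87
  [6.75→12.75]: (1.61+0.17)/2 × 6 = 5.34
  Sum = 42.66875 µg/mL·hr
Extrapolated tail: C_last / k_e = 0.17 / 0.378 = 0.450
AUC_0→∞ = 42.66875 + 0.450 = 43.11875 µg/mL·hr

AUC = 43.1 µg/mL·hr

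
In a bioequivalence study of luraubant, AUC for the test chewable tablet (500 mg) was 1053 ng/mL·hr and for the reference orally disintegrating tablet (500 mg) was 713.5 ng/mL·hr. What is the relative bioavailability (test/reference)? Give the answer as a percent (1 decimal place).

F_rel = 147.6%

F_rel = (AUC_test/D_test) / (AUC_ref/D_ref)
      = (1053/500) / (713.5/500)
      = 2.106 / 1.427 = 1.4758 = 147.58%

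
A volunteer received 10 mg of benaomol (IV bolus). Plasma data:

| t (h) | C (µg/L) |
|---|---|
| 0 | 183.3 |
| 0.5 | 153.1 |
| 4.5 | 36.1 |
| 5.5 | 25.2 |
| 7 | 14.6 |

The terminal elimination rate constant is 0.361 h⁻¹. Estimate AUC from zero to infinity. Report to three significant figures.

AUC = 563 µg/L·h

Trapezoidal AUC_0→7:
  [0→0.5]: (183.3+153.1)/2 × 0.5 = 84.1
  [0.5→4.5]: (153.1+36.1)/2 × 4 = 378.4
  [4.5→5.5]: (36.1+25.2)/2 × 1 = 30.65
  [5.5→7]: (25.2+14.6)/2 × 1.5 = 29.85
  Sum = 523.0 µg/L·h
Extrapolated tail: C_last / k_e = 14.6 / 0.361 = 40.443
AUC_0→∞ = 523.0 + 40.443 = 563.443 µg/L·h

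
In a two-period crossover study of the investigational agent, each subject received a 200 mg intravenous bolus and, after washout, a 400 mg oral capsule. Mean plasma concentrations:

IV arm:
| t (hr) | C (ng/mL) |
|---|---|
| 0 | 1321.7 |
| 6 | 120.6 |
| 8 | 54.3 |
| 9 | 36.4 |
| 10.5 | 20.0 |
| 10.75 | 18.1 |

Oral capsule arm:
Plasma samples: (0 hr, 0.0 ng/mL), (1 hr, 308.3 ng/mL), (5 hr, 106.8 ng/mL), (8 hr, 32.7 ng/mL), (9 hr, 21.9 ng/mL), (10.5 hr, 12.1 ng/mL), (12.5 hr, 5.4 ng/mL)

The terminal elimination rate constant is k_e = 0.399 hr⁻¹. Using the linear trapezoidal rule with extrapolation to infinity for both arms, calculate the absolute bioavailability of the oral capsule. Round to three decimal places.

Trapezoidal AUC_0→10.75 (IV):
  [0→6]: (1321.7+120.6)/2 × 6 = 4326.9
  [6→8]: (120.6+54.3)/2 × 2 = 174.9
  [8→9]: (54.3+36.4)/2 × 1 = 45.35
  [9→10.5]: (36.4+20.0)/2 × 1.5 = 42.3
  [10.5→10.75]: (20.0+18.1)/2 × 0.25 = 4.7625
  Sum = 4594.2125 ng/mL·hr
IV tail: 18.1/0.399 = 45.363; AUC_iv,0→∞ = 4594.2125 + 45.363 = 4639.5755 ng/mL·hr
Trapezoidal AUC_0→12.5 (oral capsule):
  [0→1]: (0.0+308.3)/2 × 1 = 154.15
  [1→5]: (308.3+106.8)/2 × 4 = 830.2
  [5→8]: (106.8+32.7)/2 × 3 = 209.25
  [8→9]: (32.7+21.9)/2 × 1 = 27.3
  [9→10.5]: (21.9+12.1)/2 × 1.5 = 25.5
  [10.5→12.5]: (12.1+5.4)/2 × 2 = 17.5
  Sum = 1263.9 ng/mL·hr
oral capsule tail: 5.4/0.399 = 13.534; AUC_ev,0→∞ = 1263.9 + 13.534 = 1277.434 ng/mL·hr
F = (AUC_ev/D_ev)/(AUC_iv/D_iv) = (1277.434/400)/(4639.5755/200) = 3.193585/23.1979 = 0.1377

F = 0.138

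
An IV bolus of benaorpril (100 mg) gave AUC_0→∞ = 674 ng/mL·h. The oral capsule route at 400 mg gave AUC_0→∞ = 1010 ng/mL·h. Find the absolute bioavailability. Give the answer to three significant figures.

F = (AUC_ev / D_ev) / (AUC_iv / D_iv)
  = (1010/400) / (674/100)
  = 2.525 / 6.74 = 0.3746

F = 0.375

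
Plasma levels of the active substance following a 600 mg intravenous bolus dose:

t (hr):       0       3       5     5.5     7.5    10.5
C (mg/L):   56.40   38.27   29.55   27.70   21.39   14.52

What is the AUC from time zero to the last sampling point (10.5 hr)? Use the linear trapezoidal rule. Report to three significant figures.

Trapezoidal AUC_0→10.5:
  [0→3]: (56.40+38.27)/2 × 3 = 142.005
  [3→5]: (38.27+29.55)/2 × 2 = 67.82
  [5→5.5]: (29.55+27.70)/2 × 0.5 = 14.3125
  [5.5→7.5]: (27.70+21.39)/2 × 2 = 49.09
  [7.5→10.5]: (21.39+14.52)/2 × 3 = 53.865
  Sum = 327.0925 mg/L·hr

AUC = 327 mg/L·hr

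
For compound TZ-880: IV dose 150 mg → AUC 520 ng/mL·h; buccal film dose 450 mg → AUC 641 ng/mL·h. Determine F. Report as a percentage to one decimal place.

F = 41.1%

F = (AUC_ev / D_ev) / (AUC_iv / D_iv)
  = (641/450) / (520/150)
  = 1.42444 / 3.46667 = 0.4109
  = 41.09%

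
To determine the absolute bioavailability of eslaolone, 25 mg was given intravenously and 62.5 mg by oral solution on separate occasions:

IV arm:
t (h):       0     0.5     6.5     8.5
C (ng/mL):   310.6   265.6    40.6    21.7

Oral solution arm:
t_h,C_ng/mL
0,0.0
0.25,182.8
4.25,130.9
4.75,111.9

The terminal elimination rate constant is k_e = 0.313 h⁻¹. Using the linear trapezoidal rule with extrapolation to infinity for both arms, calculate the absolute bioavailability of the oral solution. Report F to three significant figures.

F = 0.358

Trapezoidal AUC_0→8.5 (IV):
  [0→0.5]: (310.6+265.6)/2 × 0.5 = 144.05
  [0.5→6.5]: (265.6+40.6)/2 × 6 = 918.6
  [6.5→8.5]: (40.6+21.7)/2 × 2 = 62.3
  Sum = 1124.95 ng/mL·h
IV tail: 21.7/0.313 = 69.329; AUC_iv,0→∞ = 1124.95 + 69.329 = 1194.279 ng/mL·h
Trapezoidal AUC_0→4.75 (oral solution):
  [0→0.25]: (0.0+182.8)/2 × 0.25 = 22.85
  [0.25→4.25]: (182.8+130.9)/2 × 4 = 627.4
  [4.25→4.75]: (130.9+111.9)/2 × 0.5 = 60.7
  Sum = 710.95 ng/mL·h
oral solution tail: 111.9/0.313 = 357.508; AUC_ev,0→∞ = 710.95 + 357.508 = 1068.458 ng/mL·h
F = (AUC_ev/D_ev)/(AUC_iv/D_iv) = (1068.458/62.5)/(1194.279/25) = 17.095328/47.77116 = 0.3579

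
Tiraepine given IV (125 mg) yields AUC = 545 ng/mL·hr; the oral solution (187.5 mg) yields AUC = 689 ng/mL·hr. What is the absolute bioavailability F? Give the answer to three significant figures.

F = (AUC_ev / D_ev) / (AUC_iv / D_iv)
  = (689/187.5) / (545/125)
  = 3.67467 / 4.36 = 0.8428

F = 0.843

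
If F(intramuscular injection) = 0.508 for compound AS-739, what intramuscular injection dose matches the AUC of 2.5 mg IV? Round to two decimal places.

D_intramuscular = 4.92 mg

For equal systemic exposure: F × D_ev = D_iv
D_ev = D_iv / F = 2.5 / 0.508 = 4.92126 mg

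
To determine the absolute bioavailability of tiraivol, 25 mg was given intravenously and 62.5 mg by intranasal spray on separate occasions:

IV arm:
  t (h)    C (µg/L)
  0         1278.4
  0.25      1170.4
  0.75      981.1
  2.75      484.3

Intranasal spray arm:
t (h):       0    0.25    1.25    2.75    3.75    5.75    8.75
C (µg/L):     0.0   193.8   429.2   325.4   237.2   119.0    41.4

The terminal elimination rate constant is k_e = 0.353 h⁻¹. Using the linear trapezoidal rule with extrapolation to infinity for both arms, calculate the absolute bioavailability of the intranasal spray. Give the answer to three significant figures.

Trapezoidal AUC_0→2.75 (IV):
  [0→0.25]: (1278.4+1170.4)/2 × 0.25 = 306.1
  [0.25→0.75]: (1170.4+981.1)/2 × 0.5 = 537.875
  [0.75→2.75]: (981.1+484.3)/2 × 2 = 1465.4
  Sum = 2309.375 µg/L·h
IV tail: 484.3/0.353 = 1371.955; AUC_iv,0→∞ = 2309.375 + 1371.955 = 3681.33 µg/L·h
Trapezoidal AUC_0→8.75 (intranasal spray):
  [0→0.25]: (0.0+193.8)/2 × 0.25 = 24.225
  [0.25→1.25]: (193.8+429.2)/2 × 1 = 311.5
  [1.25→2.75]: (429.2+325.4)/2 × 1.5 = 565.95
  [2.75→3.75]: (325.4+237.2)/2 × 1 = 281.3
  [3.75→5.75]: (237.2+119.0)/2 × 2 = 356.2
  [5.75→8.75]: (119.0+41.4)/2 × 3 = 240.6
  Sum = 1779.775 µg/L·h
intranasal spray tail: 41.4/0.353 = 117.280; AUC_ev,0→∞ = 1779.775 + 117.280 = 1897.055 µg/L·h
F = (AUC_ev/D_ev)/(AUC_iv/D_iv) = (1897.055/62.5)/(3681.33/25) = 30.35288/147.2532 = 0.2061

F = 0.206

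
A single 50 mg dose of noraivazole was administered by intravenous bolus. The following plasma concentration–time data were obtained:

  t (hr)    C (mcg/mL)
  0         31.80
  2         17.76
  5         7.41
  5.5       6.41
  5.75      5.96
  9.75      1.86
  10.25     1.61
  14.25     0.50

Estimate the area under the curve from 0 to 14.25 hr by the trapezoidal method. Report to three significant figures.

Trapezoidal AUC_0→14.25:
  [0→2]: (31.80+17.76)/2 × 2 = 49.56
  [2→5]: (17.76+7.41)/2 × 3 = 37.755
  [5→5.5]: (7.41+6.41)/2 × 0.5 = 3.455
  [5.5→5.75]: (6.41+5.96)/2 × 0.25 = 1.54625
  [5.75→9.75]: (5.96+1.86)/2 × 4 = 15.64
  [9.75→10.25]: (1.86+1.61)/2 × 0.5 = 0.8675
  [10.25→14.25]: (1.61+0.50)/2 × 4 = 4.22
  Sum = 113.04375 mcg/mL·hr

AUC = 113 mcg/mL·hr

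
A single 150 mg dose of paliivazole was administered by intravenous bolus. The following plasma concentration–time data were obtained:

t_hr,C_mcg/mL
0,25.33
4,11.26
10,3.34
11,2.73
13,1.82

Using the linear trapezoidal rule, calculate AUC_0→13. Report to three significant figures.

AUC = 125 mcg/mL·hr

Trapezoidal AUC_0→13:
  [0→4]: (25.33+11.26)/2 × 4 = 73.18
  [4→10]: (11.26+3.34)/2 × 6 = 43.8
  [10→11]: (3.34+2.73)/2 × 1 = 3.035
  [11→13]: (2.73+1.82)/2 × 2 = 4.55
  Sum = 124.565 mcg/mL·hr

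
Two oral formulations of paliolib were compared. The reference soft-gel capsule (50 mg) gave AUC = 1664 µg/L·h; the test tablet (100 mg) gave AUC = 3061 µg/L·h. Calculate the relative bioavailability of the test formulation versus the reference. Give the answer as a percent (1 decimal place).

F_rel = (AUC_test/D_test) / (AUC_ref/D_ref)
      = (3061/100) / (1664/50)
      = 30.61 / 33.28 = 0.9198 = 91.98%

F_rel = 92.0%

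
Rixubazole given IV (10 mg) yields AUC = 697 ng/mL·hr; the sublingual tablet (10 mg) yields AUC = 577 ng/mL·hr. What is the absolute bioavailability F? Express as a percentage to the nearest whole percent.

F = 83%

F = (AUC_ev / D_ev) / (AUC_iv / D_iv)
  = (577/10) / (697/10)
  = 57.7 / 69.7 = 0.8278
  = 82.78%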